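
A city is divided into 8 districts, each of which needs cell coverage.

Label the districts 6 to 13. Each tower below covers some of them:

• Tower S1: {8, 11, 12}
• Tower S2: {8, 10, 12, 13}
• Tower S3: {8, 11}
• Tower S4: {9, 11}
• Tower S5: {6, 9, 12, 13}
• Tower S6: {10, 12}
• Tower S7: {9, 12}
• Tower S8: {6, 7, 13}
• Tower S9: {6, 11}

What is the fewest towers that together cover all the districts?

S2 and S4 and S8 together: S2 ∪ S4 ∪ S8 = {6, 7, 8, 9, 10, 11, 12, 13} — every district is covered.
Only S8 contains 7, so S8 is forced; the remaining 5 districts need at least 2 more towers (each remaining tower adds at most 3) — so at least 3 towers are needed, and 3 is optimal.

3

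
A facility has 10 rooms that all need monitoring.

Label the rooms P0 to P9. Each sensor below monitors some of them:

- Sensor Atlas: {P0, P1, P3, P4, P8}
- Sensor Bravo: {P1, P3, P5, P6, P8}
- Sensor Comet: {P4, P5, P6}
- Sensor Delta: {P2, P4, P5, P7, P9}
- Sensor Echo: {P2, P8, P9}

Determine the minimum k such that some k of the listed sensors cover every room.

3

Atlas and Bravo and Delta together: Atlas ∪ Bravo ∪ Delta = {P0, P1, P2, P3, P4, P5, P6, P7, P8, P9} — every room is covered.
Only Atlas contains P0, so Atlas is forced; the remaining 5 rooms need at least 2 more sensors (each remaining sensor adds at most 4) — so at least 3 sensors are needed, and 3 is optimal.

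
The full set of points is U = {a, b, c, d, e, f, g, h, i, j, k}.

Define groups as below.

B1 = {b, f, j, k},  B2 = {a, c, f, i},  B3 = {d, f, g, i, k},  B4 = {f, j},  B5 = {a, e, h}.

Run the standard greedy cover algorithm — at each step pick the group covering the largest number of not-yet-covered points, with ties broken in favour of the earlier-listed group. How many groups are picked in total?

Greedy: pick B3 (covers 5 new) → pick B5 (covers 3 new) → pick B1 (covers 2 new) → pick B2 (covers 1 new). Total picks: 4.

4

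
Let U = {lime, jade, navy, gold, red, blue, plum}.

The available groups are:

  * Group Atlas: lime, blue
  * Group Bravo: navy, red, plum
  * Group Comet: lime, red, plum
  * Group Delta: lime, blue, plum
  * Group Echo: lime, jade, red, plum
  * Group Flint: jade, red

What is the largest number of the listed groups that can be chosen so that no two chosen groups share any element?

2

Atlas, Bravo are pairwise disjoint (Atlas={lime,blue}; Bravo={navy,red,plum}).
Every remaining group overlaps one of these, and no 3 of the listed groups are pairwise disjoint, so 2 is the maximum.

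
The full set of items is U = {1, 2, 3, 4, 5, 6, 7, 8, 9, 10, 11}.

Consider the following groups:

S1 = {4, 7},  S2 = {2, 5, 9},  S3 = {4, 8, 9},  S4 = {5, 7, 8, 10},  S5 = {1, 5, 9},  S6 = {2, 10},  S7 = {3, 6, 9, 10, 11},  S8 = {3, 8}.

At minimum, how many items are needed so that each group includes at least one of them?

4

The 4 items {4, 5, 8, 10} hit every group.
The groups S1, S5, S6, S8 are pairwise disjoint, so any hitting set needs a separate item for each — at least 4. Hence 4 is optimal.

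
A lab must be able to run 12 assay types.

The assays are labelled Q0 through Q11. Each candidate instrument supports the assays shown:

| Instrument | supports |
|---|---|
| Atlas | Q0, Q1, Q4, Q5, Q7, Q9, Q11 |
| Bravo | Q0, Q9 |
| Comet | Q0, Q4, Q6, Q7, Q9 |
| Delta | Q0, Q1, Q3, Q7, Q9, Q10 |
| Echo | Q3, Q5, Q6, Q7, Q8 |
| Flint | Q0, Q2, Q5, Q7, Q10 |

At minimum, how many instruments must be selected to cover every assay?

3

Atlas and Echo and Flint together: Atlas ∪ Echo ∪ Flint = {Q0, Q1, Q2, Q3, Q4, Q5, Q6, Q7, Q8, Q9, Q10, Q11} — every assay is covered.
Only Flint contains Q2, so Flint is forced; the remaining 7 assays need at least 2 more instruments (each remaining instrument adds at most 4) — so at least 3 instruments are needed, and 3 is optimal.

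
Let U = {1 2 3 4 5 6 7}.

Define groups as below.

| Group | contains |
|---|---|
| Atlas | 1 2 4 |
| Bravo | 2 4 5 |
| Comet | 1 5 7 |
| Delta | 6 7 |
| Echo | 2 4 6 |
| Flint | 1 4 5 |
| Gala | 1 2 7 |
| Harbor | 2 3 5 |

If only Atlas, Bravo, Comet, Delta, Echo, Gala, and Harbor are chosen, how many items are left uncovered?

0

Union of Atlas, Bravo, Comet, Delta, Echo, Gala, Harbor = {1, 2, 3, 4, 5, 6, 7} — that's every item, so 0 are uncovered.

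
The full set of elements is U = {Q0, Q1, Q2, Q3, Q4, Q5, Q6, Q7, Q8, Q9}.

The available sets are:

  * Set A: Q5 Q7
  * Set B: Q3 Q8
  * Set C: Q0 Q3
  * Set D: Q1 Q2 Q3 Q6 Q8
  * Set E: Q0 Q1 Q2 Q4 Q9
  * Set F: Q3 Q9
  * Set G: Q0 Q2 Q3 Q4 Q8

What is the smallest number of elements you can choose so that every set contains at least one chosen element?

Take H = {Q0, Q3, Q5}. Each listed set contains at least one of these, so H is a hitting set of size 3.
The sets A, B, E are pairwise disjoint, so any hitting set needs a separate element for each — at least 3. Hence 3 is optimal.

3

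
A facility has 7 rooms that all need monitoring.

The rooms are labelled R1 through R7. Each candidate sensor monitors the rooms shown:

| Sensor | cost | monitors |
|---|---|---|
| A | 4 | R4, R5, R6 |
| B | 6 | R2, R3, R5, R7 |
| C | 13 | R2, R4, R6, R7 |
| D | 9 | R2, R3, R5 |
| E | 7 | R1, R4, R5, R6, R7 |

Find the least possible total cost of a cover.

B, E together cover every room (B ∪ E = {R1, R2, R3, R4, R5, R6, R7}); total cost 6 + 7 = 13.
The greedy pick A, B, E costs 17; no covering selection beats 13.

13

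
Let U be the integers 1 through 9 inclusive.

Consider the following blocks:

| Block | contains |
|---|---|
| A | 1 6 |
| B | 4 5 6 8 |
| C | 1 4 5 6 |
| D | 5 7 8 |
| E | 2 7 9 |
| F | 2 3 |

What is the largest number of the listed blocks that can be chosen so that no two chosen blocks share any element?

3

A, D, F are pairwise disjoint (A={1,6}; D={5,7,8}; F={2,3}).
Every remaining block overlaps one of these, and no 4 of the listed blocks are pairwise disjoint, so 3 is the maximum.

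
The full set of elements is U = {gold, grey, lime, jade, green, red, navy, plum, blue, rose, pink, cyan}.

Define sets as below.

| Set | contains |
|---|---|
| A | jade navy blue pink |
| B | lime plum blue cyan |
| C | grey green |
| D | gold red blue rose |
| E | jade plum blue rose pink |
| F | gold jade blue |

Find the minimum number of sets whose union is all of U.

A and B and C and D together: A ∪ B ∪ C ∪ D = {gold, grey, lime, jade, green, red, navy, plum, blue, rose, pink, cyan} — every element is covered.
Only B contains lime, so B is forced; the remaining 8 elements need at least 3 more sets (each remaining set adds at most 3) — so at least 4 sets are needed, and 4 is optimal.

4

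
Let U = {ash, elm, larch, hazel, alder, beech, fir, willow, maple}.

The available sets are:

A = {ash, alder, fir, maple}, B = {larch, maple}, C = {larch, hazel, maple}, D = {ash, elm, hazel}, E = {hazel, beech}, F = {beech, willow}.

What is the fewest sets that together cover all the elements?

4

Take {A, B, D, F}. Their union is {ash, elm, larch, hazel, alder, beech, fir, willow, maple}, which is all 9 elements.
Only A contains alder, so A is forced; the remaining 5 elements need at least 3 more sets (each remaining set adds at most 2) — so at least 4 sets are needed, and 4 is optimal.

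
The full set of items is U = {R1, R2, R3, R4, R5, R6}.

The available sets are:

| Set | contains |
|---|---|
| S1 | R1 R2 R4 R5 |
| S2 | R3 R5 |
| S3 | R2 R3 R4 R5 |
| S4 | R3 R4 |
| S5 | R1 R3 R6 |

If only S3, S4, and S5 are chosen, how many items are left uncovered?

Union of S3, S4, S5 = {R1, R2, R3, R4, R5, R6} — that's every item, so 0 are uncovered.

0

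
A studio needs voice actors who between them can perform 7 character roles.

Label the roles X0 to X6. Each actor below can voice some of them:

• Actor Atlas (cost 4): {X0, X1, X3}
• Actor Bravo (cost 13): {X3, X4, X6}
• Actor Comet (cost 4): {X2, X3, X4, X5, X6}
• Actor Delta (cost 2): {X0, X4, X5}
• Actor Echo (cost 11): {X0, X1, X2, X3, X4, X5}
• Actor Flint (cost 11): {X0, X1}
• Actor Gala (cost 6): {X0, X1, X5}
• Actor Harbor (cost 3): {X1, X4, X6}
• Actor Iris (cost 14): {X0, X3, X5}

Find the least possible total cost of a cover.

8

Atlas, Comet together cover every role (Atlas ∪ Comet = {X0, X1, X2, X3, X4, X5, X6}); total cost 4 + 4 = 8.
The greedy pick Delta, Comet, Harbor costs 9; no covering selection beats 8.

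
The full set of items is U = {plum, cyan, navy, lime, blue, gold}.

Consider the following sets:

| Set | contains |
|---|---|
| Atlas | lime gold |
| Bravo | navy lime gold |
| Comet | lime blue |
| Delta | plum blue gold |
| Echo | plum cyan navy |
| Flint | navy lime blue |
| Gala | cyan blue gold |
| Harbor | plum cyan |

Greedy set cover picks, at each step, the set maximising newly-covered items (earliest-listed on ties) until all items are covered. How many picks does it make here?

3

Greedy: pick Bravo (covers 3 new) → pick Delta (covers 2 new) → pick Echo (covers 1 new). Total picks: 3.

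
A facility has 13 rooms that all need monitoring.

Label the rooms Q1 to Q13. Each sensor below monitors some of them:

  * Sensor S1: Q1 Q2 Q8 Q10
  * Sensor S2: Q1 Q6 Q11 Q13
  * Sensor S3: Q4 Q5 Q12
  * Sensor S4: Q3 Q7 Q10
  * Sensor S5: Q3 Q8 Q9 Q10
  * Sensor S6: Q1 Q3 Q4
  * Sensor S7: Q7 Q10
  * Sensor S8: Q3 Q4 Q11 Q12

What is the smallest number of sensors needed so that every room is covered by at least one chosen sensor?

S1 and S2 and S3 and S5 and S7 together: S1 ∪ S2 ∪ S3 ∪ S5 ∪ S7 = {Q1, Q2, Q3, Q4, Q5, Q6, Q7, Q8, Q9, Q10, Q11, Q12, Q13} — every room is covered.
No 4 of the 8 sensors cover everything (all 70 combinations miss at least one room), so 5 is optimal.

5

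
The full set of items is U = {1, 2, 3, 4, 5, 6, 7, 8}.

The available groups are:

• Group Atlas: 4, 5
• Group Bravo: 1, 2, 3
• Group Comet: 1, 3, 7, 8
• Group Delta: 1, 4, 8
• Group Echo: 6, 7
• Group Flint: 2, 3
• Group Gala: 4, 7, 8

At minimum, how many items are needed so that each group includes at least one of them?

3

Take H = {3, 4, 7}. Each listed group contains at least one of these, so H is a hitting set of size 3.
The groups Delta, Echo, Flint are pairwise disjoint, so any hitting set needs a separate item for each — at least 3. Hence 3 is optimal.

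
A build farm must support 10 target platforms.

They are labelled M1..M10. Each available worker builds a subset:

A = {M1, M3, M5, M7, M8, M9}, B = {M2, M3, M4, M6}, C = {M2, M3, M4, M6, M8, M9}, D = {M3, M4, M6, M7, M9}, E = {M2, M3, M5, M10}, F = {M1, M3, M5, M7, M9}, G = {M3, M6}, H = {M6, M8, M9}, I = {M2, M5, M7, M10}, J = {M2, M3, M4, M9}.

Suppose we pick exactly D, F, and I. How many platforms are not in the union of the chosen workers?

Union of D, F, I = {M1, M2, M3, M4, M5, M6, M7, M9, M10}.
Not covered: M8 — 1 platform.

1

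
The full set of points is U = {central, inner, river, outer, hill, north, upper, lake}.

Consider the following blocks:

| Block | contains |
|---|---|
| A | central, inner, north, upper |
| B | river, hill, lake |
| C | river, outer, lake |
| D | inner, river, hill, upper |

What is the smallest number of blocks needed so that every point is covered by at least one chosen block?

A, B, and C cover everything between them: the union {central, inner, river, outer, hill, north, upper, lake} is all of U.
Only A contains central, so A is forced; the remaining 4 points need at least 2 more blocks (each remaining block adds at most 3) — so at least 3 blocks are needed, and 3 is optimal.

3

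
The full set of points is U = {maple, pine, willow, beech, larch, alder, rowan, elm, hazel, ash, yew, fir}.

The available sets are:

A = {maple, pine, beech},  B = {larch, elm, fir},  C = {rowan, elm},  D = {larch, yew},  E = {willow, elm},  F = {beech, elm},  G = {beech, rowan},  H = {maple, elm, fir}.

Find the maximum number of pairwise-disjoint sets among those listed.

A, C, D are pairwise disjoint (A={maple,pine,beech}; C={rowan,elm}; D={larch,yew}).
Every remaining set overlaps one of these, and no 4 of the listed sets are pairwise disjoint, so 3 is the maximum.

3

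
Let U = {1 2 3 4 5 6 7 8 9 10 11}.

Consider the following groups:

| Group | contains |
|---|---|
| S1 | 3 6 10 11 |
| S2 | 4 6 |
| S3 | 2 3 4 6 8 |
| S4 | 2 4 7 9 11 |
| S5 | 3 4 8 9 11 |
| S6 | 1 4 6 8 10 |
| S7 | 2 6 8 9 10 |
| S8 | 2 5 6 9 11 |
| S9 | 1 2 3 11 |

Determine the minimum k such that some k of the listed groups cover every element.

S4 and S7 and S8 and S9 together: S4 ∪ S7 ∪ S8 ∪ S9 = {1, 2, 3, 4, 5, 6, 7, 8, 9, 10, 11} — every element is covered.
No 3 of the 9 groups cover everything (all 84 combinations miss at least one element), so 4 is optimal.

4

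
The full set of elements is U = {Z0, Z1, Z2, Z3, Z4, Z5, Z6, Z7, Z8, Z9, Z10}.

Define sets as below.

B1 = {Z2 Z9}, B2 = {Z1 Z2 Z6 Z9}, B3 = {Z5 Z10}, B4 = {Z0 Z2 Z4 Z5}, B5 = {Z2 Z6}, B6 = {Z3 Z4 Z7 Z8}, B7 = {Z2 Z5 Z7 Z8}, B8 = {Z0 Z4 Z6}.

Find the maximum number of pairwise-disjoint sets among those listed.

3

B3, B5, B6 are pairwise disjoint (B3={Z5,Z10}; B5={Z2,Z6}; B6={Z3,Z4,Z7,Z8}).
Every remaining set overlaps one of these, and no 4 of the listed sets are pairwise disjoint, so 3 is the maximum.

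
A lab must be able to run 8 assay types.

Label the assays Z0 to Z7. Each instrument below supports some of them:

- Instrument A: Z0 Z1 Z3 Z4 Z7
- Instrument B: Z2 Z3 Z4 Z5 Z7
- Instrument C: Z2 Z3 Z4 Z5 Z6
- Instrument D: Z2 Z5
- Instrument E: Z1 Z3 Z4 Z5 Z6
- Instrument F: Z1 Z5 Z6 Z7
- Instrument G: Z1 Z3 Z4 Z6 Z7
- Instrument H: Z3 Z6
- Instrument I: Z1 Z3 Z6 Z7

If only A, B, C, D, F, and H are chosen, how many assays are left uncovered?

Union of A, B, C, D, F, H = {Z0, Z1, Z2, Z3, Z4, Z5, Z6, Z7} — that's every assay, so 0 are uncovered.

0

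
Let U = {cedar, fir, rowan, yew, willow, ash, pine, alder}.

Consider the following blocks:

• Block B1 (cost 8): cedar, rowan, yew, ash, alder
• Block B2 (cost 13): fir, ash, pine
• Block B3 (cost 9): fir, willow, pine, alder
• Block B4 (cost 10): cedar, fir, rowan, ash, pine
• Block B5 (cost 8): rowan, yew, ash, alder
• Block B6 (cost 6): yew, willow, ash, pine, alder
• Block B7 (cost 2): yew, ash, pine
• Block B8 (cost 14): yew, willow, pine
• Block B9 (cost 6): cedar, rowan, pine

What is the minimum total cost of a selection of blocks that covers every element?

B4, B6 together cover every element (B4 ∪ B6 = {cedar, fir, rowan, yew, willow, ash, pine, alder}); total cost 10 + 6 = 16.
The greedy pick B7, B1, B3 costs 19; no covering selection beats 16.

16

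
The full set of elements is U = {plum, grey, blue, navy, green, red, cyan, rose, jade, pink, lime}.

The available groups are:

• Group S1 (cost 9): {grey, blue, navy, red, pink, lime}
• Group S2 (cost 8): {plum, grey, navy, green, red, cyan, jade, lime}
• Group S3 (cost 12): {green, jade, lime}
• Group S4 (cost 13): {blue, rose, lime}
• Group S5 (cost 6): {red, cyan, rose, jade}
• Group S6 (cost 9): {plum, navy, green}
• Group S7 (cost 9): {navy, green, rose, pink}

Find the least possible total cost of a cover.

S1, S2, S5 together cover every element (S1 ∪ S2 ∪ S5 = {plum, grey, blue, navy, green, red, cyan, rose, jade, pink, lime}); total cost 9 + 8 + 6 = 23.
No covering selection has total cost below 23.

23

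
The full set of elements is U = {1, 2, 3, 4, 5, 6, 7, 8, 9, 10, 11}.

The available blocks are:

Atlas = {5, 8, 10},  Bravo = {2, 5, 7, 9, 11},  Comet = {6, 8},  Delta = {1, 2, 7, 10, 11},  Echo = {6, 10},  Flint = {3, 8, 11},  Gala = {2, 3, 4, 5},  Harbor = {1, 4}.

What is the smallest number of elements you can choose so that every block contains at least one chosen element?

4

The 4 elements {4, 8, 10, 11} hit every block.
No choice of 3 elements meets every block, so 4 is the minimum.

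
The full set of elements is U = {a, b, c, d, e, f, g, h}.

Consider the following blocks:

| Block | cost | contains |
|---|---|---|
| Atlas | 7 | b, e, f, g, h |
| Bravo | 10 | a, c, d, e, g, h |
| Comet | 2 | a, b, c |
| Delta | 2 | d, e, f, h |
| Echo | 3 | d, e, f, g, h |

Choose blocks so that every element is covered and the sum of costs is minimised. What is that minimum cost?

5

Comet, Echo together cover every element (Comet ∪ Echo = {a, b, c, d, e, f, g, h}); total cost 2 + 3 = 5.
The greedy pick Delta, Comet, Echo costs 7; no covering selection beats 5.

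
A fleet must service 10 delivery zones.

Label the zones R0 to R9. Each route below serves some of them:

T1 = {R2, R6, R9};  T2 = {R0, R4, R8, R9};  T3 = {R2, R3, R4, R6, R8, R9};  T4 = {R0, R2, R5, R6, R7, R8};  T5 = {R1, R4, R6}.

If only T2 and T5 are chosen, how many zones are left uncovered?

Union of T2, T5 = {R0, R1, R4, R6, R8, R9}.
Not covered: R2, R3, R5, R7 — 4 zones.

4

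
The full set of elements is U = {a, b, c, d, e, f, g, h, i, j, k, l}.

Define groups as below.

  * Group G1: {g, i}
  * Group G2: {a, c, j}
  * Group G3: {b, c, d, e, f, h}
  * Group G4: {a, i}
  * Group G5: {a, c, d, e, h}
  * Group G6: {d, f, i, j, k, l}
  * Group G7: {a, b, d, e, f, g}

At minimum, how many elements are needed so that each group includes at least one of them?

3

The 3 elements {a, f, g} hit every group.
No choice of 2 elements meets every group, so 3 is the minimum.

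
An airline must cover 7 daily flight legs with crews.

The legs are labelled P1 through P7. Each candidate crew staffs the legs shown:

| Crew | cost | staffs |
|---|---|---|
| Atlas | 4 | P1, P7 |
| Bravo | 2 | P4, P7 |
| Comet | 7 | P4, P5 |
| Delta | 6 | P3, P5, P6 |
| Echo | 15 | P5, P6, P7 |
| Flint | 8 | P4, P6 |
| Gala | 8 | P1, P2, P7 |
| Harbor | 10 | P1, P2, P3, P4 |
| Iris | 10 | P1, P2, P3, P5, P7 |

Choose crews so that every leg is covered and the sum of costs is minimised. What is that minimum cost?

Bravo, Delta, Gala together cover every leg (Bravo ∪ Delta ∪ Gala = {P1, P2, P3, P4, P5, P6, P7}); total cost 2 + 6 + 8 = 16.
The greedy pick Bravo, Delta, Atlas, Gala costs 20; no covering selection beats 16.

16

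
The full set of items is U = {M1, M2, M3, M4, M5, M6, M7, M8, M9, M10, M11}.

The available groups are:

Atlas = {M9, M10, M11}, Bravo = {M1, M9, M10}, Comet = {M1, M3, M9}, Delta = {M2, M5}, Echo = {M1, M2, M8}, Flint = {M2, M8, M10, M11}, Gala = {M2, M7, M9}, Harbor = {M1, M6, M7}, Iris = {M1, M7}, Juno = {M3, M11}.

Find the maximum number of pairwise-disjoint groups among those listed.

Bravo, Delta, Juno are pairwise disjoint (Bravo={M1,M9,M10}; Delta={M2,M5}; Juno={M3,M11}).
Every remaining group overlaps one of these, and no 4 of the listed groups are pairwise disjoint, so 3 is the maximum.

3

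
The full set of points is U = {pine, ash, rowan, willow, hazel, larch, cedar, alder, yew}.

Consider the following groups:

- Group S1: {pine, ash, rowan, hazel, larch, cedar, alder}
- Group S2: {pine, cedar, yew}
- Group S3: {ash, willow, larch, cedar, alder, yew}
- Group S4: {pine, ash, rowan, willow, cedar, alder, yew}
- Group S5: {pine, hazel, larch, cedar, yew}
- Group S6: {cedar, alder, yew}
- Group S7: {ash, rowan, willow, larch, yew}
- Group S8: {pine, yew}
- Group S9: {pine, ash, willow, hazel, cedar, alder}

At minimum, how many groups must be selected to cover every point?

2

Take {S1, S3}. Their union is {pine, ash, rowan, willow, hazel, larch, cedar, alder, yew}, which is all 9 points.
No single group has all 9 points (the largest, S1, has 7), so 2 is optimal.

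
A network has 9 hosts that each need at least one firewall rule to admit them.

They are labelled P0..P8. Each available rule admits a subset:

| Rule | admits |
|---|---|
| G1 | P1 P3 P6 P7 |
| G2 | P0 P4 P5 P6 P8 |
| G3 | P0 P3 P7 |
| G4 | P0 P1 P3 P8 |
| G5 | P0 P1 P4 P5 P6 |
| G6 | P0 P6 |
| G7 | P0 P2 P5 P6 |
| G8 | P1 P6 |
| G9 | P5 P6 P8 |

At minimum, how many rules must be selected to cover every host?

Take {G1, G2, G7}. Their union is {P0, P1, P2, P3, P4, P5, P6, P7, P8}, which is all 9 hosts.
Only G7 contains P2, so G7 is forced; the remaining 5 hosts need at least 2 more rules (each remaining rule adds at most 3) — so at least 3 rules are needed, and 3 is optimal.

3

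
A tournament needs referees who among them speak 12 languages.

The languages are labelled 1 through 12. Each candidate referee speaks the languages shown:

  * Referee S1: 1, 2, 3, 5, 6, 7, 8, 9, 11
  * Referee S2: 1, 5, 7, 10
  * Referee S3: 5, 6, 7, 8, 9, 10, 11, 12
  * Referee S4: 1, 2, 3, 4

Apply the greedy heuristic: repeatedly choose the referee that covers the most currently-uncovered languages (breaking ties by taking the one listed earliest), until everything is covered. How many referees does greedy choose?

Greedy: pick S1 (covers 9 new) → pick S3 (covers 2 new) → pick S4 (covers 1 new). Total picks: 3.
(The true minimum cover uses only 2 referees, so greedy is not optimal here.)

3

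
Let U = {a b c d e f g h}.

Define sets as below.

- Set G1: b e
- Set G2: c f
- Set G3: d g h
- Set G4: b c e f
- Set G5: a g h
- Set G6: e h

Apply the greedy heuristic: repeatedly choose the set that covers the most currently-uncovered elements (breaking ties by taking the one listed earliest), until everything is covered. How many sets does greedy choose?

3

Greedy: pick G4 (covers 4 new) → pick G3 (covers 3 new) → pick G5 (covers 1 new). Total picks: 3.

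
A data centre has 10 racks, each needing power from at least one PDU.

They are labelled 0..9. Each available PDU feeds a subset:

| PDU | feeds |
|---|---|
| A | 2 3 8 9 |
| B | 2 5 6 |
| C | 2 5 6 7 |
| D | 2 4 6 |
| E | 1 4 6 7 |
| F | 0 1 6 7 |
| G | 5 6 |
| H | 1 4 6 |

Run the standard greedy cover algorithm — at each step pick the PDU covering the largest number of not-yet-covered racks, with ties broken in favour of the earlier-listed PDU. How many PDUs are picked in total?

Greedy: pick A (covers 4 new) → pick E (covers 4 new) → pick B (covers 1 new) → pick F (covers 1 new). Total picks: 4.

4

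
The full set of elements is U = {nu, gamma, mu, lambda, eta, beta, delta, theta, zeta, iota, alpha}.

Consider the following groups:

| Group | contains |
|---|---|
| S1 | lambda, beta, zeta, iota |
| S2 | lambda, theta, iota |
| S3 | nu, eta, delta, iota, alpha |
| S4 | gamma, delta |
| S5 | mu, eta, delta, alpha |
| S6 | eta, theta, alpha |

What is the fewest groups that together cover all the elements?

Take {S1, S3, S4, S5, S6}. Their union is {nu, gamma, mu, lambda, eta, beta, delta, theta, zeta, iota, alpha}, which is all 11 elements.
No 4 of the 6 groups cover everything (all 15 combinations miss at least one element), so 5 is optimal.

5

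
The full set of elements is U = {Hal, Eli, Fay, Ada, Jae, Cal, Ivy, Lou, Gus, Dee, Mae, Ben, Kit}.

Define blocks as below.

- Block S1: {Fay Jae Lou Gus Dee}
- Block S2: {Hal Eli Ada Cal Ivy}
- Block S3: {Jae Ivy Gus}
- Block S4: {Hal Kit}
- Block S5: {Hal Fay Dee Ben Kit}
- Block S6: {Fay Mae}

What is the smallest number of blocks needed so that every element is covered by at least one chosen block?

4

S1 and S2 and S5 and S6 together: S1 ∪ S2 ∪ S5 ∪ S6 = {Hal, Eli, Fay, Ada, Jae, Cal, Ivy, Lou, Gus, Dee, Mae, Ben, Kit} — every element is covered.
Only S6 contains Mae, so S6 is forced; the remaining 11 elements need at least 3 more blocks (each remaining block adds at most 5) — so at least 4 blocks are needed, and 4 is optimal.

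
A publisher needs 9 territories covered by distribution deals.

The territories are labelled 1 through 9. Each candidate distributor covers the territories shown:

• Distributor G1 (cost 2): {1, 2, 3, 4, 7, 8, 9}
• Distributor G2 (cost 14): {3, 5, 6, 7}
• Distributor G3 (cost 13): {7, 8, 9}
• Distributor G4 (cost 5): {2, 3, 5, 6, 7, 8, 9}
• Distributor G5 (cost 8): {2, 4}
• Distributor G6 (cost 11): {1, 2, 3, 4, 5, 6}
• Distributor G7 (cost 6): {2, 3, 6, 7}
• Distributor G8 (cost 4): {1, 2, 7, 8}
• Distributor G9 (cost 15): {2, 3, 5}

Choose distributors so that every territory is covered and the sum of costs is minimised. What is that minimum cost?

G1, G4 together cover every territory (G1 ∪ G4 = {1, 2, 3, 4, 5, 6, 7, 8, 9}); total cost 2 + 5 = 7.
No covering selection has total cost below 7.

7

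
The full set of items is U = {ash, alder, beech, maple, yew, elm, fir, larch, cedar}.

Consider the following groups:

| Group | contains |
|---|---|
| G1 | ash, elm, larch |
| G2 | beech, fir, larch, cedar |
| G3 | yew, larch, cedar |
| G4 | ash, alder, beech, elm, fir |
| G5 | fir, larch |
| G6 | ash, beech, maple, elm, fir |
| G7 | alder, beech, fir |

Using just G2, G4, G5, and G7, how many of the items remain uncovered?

Union of G2, G4, G5, G7 = {ash, alder, beech, elm, fir, larch, cedar}.
Not covered: maple, yew — 2 items.

2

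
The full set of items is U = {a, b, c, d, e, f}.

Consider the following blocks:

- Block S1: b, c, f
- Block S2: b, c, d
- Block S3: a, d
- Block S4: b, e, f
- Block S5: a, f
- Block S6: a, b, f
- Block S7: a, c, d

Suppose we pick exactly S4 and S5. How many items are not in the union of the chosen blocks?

2

Union of S4, S5 = {a, b, e, f}.
Not covered: c, d — 2 items.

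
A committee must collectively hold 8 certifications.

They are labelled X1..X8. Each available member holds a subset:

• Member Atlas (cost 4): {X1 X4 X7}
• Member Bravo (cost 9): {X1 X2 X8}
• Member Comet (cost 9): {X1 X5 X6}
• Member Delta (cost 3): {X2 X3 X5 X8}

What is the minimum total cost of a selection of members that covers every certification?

Atlas, Comet, Delta together cover every certification (Atlas ∪ Comet ∪ Delta = {X1, X2, X3, X4, X5, X6, X7, X8}); total cost 4 + 9 + 3 = 16.
No covering selection has total cost below 16.

16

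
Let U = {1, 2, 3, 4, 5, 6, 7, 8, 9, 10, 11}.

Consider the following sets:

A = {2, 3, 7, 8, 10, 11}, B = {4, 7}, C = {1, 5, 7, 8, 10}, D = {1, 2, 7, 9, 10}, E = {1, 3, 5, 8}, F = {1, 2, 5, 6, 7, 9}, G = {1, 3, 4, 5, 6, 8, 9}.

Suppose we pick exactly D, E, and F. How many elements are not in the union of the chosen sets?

2

Union of D, E, F = {1, 2, 3, 5, 6, 7, 8, 9, 10}.
Not covered: 4, 11 — 2 elements.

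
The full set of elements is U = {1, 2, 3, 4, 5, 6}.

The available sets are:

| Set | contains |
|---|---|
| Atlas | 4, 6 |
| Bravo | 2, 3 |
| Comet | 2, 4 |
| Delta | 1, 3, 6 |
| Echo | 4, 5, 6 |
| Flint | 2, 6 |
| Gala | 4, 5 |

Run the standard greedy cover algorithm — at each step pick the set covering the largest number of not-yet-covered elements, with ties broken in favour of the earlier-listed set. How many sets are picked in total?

3

Greedy: pick Delta (covers 3 new) → pick Comet (covers 2 new) → pick Echo (covers 1 new). Total picks: 3.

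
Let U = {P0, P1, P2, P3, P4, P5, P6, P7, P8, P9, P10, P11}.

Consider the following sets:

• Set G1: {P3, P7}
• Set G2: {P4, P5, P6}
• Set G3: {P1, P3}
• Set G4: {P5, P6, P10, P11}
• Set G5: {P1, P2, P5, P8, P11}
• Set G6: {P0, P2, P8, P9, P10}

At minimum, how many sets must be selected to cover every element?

4

G1 and G2 and G5 and G6 together: G1 ∪ G2 ∪ G5 ∪ G6 = {P0, P1, P2, P3, P4, P5, P6, P7, P8, P9, P10, P11} — every element is covered.
Only G6 contains P0, so G6 is forced; the remaining 7 elements need at least 3 more sets (each remaining set adds at most 3) — so at least 4 sets are needed, and 4 is optimal.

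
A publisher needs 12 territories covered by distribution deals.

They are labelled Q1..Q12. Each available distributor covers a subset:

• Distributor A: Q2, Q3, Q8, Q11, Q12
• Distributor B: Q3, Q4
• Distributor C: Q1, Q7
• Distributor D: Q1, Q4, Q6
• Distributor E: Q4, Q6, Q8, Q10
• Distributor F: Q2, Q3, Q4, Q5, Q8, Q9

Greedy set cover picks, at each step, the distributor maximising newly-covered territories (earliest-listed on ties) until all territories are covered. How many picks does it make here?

Greedy: pick F (covers 6 new) → pick A (covers 2 new) → pick C (covers 2 new) → pick E (covers 2 new). Total picks: 4.

4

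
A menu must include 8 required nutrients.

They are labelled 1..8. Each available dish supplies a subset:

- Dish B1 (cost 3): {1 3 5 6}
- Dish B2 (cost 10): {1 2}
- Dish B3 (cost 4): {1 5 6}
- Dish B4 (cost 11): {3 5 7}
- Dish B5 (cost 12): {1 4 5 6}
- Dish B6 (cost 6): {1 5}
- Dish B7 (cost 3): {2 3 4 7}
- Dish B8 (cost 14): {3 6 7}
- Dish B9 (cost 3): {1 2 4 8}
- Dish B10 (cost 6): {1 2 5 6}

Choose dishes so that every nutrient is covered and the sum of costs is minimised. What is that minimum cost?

B1, B7, B9 together cover every nutrient (B1 ∪ B7 ∪ B9 = {1, 2, 3, 4, 5, 6, 7, 8}); total cost 3 + 3 + 3 = 9.
No covering selection has total cost below 9.

9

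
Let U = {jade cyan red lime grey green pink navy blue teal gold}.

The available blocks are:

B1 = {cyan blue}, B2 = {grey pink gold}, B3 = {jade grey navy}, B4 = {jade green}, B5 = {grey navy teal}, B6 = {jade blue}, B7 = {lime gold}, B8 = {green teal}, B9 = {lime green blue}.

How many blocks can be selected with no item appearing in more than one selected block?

B1, B3, B7, B8 are pairwise disjoint (B1={cyan,blue}; B3={jade,grey,navy}; B7={lime,gold}; B8={green,teal}).
Every remaining block overlaps one of these, and no 5 of the listed blocks are pairwise disjoint, so 4 is the maximum.

4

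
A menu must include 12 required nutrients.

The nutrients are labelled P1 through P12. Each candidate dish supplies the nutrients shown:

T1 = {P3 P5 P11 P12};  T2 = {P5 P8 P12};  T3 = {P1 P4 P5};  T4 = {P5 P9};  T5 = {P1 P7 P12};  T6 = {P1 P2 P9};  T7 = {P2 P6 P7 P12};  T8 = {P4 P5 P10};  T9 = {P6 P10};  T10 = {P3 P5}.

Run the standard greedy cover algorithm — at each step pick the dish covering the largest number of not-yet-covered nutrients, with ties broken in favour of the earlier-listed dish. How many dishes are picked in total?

5

Greedy: pick T1 (covers 4 new) → pick T6 (covers 3 new) → pick T7 (covers 2 new) → pick T8 (covers 2 new) → pick T2 (covers 1 new). Total picks: 5.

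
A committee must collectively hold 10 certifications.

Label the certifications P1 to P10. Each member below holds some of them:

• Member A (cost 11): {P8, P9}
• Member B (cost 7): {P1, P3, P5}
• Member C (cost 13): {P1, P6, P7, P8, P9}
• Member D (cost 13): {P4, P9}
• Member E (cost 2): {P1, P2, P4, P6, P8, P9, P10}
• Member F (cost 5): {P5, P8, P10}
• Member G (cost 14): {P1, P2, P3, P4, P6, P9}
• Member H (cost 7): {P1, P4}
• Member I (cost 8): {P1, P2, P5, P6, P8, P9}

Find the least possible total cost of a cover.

22

B, C, E together cover every certification (B ∪ C ∪ E = {P1, P2, P3, P4, P5, P6, P7, P8, P9, P10}); total cost 7 + 13 + 2 = 22.
No covering selection has total cost below 22.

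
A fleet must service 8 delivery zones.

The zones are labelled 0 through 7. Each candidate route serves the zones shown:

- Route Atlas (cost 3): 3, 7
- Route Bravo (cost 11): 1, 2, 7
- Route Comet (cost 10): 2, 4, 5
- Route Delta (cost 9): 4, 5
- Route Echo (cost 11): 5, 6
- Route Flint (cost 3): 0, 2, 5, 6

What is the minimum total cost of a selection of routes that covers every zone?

Atlas, Bravo, Delta, Flint together cover every zone (Atlas ∪ Bravo ∪ Delta ∪ Flint = {0, 1, 2, 3, 4, 5, 6, 7}); total cost 3 + 11 + 9 + 3 = 26.
No covering selection has total cost below 26.

26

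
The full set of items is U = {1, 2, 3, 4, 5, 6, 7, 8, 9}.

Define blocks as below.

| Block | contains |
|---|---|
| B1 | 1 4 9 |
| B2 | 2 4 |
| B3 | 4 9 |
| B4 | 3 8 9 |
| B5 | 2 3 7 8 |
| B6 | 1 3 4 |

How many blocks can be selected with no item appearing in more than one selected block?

2

B2, B4 are pairwise disjoint (B2={2,4}; B4={3,8,9}).
Every remaining block overlaps one of these, and no 3 of the listed blocks are pairwise disjoint, so 2 is the maximum.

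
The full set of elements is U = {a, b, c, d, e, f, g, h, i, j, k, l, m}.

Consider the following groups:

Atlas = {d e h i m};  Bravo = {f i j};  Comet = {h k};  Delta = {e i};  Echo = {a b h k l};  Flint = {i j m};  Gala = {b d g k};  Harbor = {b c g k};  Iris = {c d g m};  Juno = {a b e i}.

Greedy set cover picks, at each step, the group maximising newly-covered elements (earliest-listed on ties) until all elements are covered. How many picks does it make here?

4

Greedy: pick Atlas (covers 5 new) → pick Echo (covers 4 new) → pick Bravo (covers 2 new) → pick Harbor (covers 2 new). Total picks: 4.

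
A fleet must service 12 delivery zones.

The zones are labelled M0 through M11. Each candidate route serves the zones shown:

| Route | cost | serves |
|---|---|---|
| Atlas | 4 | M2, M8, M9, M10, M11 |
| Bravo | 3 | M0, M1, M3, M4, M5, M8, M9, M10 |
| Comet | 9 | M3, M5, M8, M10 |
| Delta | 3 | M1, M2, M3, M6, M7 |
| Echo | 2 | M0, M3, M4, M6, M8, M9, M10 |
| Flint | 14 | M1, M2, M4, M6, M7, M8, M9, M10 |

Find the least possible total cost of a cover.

10

Atlas, Bravo, Delta together cover every zone (Atlas ∪ Bravo ∪ Delta = {M0, M1, M2, M3, M4, M5, M6, M7, M8, M9, M10, M11}); total cost 4 + 3 + 3 = 10.
The greedy pick Echo, Delta, Bravo, Atlas costs 12; no covering selection beats 10.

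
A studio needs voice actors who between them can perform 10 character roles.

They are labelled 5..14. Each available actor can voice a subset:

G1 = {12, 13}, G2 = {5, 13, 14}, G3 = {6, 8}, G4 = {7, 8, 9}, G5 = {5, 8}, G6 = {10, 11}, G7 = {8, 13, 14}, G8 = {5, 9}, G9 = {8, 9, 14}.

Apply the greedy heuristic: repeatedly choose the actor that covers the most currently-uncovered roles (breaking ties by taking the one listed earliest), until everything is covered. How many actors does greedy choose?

Greedy: pick G2 (covers 3 new) → pick G4 (covers 3 new) → pick G6 (covers 2 new) → pick G1 (covers 1 new) → pick G3 (covers 1 new). Total picks: 5.

5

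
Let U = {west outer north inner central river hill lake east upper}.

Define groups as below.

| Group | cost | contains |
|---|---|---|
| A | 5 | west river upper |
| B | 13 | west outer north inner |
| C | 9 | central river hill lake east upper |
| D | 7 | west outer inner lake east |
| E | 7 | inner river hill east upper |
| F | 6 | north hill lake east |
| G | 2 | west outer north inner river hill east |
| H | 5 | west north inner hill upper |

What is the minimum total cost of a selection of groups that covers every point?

C, G together cover every point (C ∪ G = {west, outer, north, inner, central, river, hill, lake, east, upper}); total cost 9 + 2 = 11.
No covering selection has total cost below 11.

11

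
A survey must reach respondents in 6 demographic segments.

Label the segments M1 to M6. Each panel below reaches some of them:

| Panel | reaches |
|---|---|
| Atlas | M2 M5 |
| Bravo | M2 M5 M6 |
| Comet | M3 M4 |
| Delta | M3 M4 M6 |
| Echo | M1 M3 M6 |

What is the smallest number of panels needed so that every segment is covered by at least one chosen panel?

Atlas and Comet and Echo together: Atlas ∪ Comet ∪ Echo = {M1, M2, M3, M4, M5, M6} — every segment is covered.
Only Echo contains M1, so Echo is forced; the remaining 3 segments need at least 2 more panels (each remaining panel adds at most 2) — so at least 3 panels are needed, and 3 is optimal.

3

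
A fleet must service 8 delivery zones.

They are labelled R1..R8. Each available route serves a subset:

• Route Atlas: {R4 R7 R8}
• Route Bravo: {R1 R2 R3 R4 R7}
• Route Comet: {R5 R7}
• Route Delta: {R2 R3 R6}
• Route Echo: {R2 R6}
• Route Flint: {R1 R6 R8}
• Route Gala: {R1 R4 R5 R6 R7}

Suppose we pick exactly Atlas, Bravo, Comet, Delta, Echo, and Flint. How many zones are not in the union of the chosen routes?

Union of Atlas, Bravo, Comet, Delta, Echo, Flint = {R1, R2, R3, R4, R5, R6, R7, R8} — that's every zone, so 0 are uncovered.

0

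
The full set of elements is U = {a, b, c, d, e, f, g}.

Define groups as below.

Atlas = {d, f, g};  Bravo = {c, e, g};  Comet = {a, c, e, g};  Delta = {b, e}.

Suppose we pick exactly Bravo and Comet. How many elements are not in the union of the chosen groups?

Union of Bravo, Comet = {a, c, e, g}.
Not covered: b, d, f — 3 elements.

3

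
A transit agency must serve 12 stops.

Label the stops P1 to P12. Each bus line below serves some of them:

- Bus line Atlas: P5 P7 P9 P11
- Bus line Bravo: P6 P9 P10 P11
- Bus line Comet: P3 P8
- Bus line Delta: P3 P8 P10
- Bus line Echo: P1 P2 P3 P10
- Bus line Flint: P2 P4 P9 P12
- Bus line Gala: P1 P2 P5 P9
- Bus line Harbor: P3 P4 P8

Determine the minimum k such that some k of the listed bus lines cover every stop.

Take {Atlas, Bravo, Echo, Flint, Harbor}. Their union is {P1, P2, P3, P4, P5, P6, P7, P8, P9, P10, P11, P12}, which is all 12 stops.
No 4 of the 8 bus lines cover everything (all 70 combinations miss at least one stop), so 5 is optimal.

5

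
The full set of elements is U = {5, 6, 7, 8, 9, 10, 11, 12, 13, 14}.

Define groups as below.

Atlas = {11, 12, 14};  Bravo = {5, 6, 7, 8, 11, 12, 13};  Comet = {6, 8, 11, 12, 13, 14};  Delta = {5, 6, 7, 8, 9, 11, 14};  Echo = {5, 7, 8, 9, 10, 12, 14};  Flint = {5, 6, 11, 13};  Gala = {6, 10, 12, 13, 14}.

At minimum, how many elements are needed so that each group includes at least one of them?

2

The 2 elements {11, 14} hit every group.
No single element lies in every group, so at least 2 are needed and 2 is optimal.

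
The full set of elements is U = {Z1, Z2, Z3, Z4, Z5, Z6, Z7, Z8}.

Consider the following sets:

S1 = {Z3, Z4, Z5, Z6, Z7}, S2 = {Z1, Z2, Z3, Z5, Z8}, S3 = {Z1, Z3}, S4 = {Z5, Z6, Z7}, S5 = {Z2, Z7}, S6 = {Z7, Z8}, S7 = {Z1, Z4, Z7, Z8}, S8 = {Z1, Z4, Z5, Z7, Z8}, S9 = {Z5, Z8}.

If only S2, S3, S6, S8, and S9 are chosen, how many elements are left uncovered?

Union of S2, S3, S6, S8, S9 = {Z1, Z2, Z3, Z4, Z5, Z7, Z8}.
Not covered: Z6 — 1 element.

1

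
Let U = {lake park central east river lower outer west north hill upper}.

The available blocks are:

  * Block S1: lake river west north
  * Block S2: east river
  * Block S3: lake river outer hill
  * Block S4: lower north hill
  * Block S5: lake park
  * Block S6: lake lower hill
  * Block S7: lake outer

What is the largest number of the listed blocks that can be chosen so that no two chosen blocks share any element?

3

S2, S4, S5 are pairwise disjoint (S2={east,river}; S4={lower,north,hill}; S5={lake,park}).
Every remaining block overlaps one of these, and no 4 of the listed blocks are pairwise disjoint, so 3 is the maximum.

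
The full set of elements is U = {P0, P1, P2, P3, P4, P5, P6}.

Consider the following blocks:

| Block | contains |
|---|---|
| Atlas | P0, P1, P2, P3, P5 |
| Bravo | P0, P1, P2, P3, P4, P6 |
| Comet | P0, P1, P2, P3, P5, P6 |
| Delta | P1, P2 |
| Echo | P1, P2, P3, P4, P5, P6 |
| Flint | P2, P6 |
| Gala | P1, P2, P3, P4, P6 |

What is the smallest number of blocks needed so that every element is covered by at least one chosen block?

Bravo and Comet cover everything between them: the union {P0, P1, P2, P3, P4, P5, P6} is all of U.
No single block has all 7 elements (the largest, Bravo, has 6), so 2 is optimal.

2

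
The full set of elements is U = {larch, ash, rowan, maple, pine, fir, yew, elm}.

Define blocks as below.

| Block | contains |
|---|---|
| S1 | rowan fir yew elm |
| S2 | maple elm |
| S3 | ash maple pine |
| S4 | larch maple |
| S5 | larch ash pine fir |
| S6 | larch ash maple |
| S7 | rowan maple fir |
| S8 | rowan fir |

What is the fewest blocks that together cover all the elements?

3

S1, S3, and S5 cover everything between them: the union {larch, ash, rowan, maple, pine, fir, yew, elm} is all of U.
Only S1 contains yew, so S1 is forced; the remaining 4 elements need at least 2 more blocks (each remaining block adds at most 3) — so at least 3 blocks are needed, and 3 is optimal.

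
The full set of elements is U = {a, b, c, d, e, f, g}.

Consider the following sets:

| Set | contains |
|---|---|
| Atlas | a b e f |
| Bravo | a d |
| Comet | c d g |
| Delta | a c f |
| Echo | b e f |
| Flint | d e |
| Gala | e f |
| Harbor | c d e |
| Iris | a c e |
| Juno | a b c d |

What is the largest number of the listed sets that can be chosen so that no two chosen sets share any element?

2

Bravo, Echo are pairwise disjoint (Bravo={a,d}; Echo={b,e,f}).
Every remaining set overlaps one of these, and no 3 of the listed sets are pairwise disjoint, so 2 is the maximum.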